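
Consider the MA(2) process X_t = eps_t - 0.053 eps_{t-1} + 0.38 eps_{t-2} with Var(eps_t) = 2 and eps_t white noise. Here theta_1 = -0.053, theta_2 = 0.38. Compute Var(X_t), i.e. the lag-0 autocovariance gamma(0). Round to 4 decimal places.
\gamma(0) = 2.2944

For an MA(q) process X_t = eps_t + sum_i theta_i eps_{t-i} with
Var(eps_t) = sigma^2, the variance is
  gamma(0) = sigma^2 * (1 + sum_i theta_i^2).
  sum_i theta_i^2 = (-0.053)^2 + (0.38)^2 = 0.002809 + 0.1444 = 0.147209.
  gamma(0) = 2 * (1 + 0.147209) = 2 * 1.147209 = 2.294418, which rounds to 2.2944.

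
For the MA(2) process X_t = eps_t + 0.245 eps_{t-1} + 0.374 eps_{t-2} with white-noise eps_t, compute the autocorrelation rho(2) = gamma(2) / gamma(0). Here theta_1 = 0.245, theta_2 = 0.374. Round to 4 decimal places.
\rho(2) = 0.3117

For an MA(q) process with theta_0 = 1, the autocovariance is
  gamma(k) = sigma^2 * sum_{i=0..q-k} theta_i * theta_{i+k},
and rho(k) = gamma(k) / gamma(0). Sigma^2 cancels.
  numerator   = (1)*(0.374) = 0.374.
  denominator = (1)^2 + (0.245)^2 + (0.374)^2 = 1.199901.
  rho(2) = 0.374 / 1.199901 = 0.3117.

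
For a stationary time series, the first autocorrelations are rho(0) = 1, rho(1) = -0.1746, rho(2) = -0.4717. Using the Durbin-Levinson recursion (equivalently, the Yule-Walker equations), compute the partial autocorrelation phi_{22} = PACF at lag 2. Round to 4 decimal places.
\phi_{22} = -0.5180

The PACF at lag k is phi_{kk}, the last component of the solution
to the Yule-Walker system G_k phi = r_k where
  (G_k)_{ij} = rho(|i - j|), (r_k)_i = rho(i), i,j = 1..k.
Equivalently, Durbin-Levinson gives phi_{kk} iteratively:
  phi_{11} = rho(1)
  phi_{kk} = [rho(k) - sum_{j=1..k-1} phi_{k-1,j} rho(k-j)]
            / [1 - sum_{j=1..k-1} phi_{k-1,j} rho(j)],
  phi_{k,j} = phi_{k-1,j} - phi_{kk} phi_{k-1,k-j},  j = 1..k-1.
Step k = 1:
  phi_11 = rho(1) = -0.1746.
Step k = 2:
  phi_22 = [rho(2) - phi_11 rho(1)] / [1 - phi_11 rho(1)] = [-0.4717 - (-0.1746)(-0.1746)] / [1 - (-0.1746)(-0.1746)]
         = -0.50218516 / 0.96951484 = -0.518.
Therefore phi_{22} = -0.5180.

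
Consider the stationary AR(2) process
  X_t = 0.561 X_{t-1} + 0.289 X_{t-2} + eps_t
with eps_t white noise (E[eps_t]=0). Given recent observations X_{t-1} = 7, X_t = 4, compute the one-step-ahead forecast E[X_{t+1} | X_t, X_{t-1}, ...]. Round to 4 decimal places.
E[X_{t+1} \mid \mathcal F_t] = 4.2670

For an AR(p) model X_t = c + sum_i phi_i X_{t-i} + eps_t, the
one-step-ahead conditional mean is
  E[X_{t+1} | X_t, ...] = c + sum_i phi_i X_{t+1-i}.
Substitute known values:
  E[X_{t+1} | ...] = (0.561) * (4) + (0.289) * (7)
                   = 4.2670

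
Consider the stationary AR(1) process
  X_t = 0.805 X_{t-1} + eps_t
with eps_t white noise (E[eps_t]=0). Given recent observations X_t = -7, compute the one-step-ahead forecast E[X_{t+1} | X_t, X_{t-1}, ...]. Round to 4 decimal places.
E[X_{t+1} \mid \mathcal F_t] = -5.6350

For an AR(p) model X_t = c + sum_i phi_i X_{t-i} + eps_t, the
one-step-ahead conditional mean is
  E[X_{t+1} | X_t, ...] = c + sum_i phi_i X_{t+1-i}.
Substitute known values:
  E[X_{t+1} | ...] = (0.805) * (-7)
                   = -5.6350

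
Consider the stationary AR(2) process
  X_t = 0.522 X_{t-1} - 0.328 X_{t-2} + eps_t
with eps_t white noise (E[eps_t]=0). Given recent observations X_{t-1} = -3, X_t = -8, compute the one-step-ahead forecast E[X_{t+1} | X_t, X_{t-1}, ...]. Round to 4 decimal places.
E[X_{t+1} \mid \mathcal F_t] = -3.1920

For an AR(p) model X_t = c + sum_i phi_i X_{t-i} + eps_t, the
one-step-ahead conditional mean is
  E[X_{t+1} | X_t, ...] = c + sum_i phi_i X_{t+1-i}.
Substitute known values:
  E[X_{t+1} | ...] = (0.522) * (-8) + (-0.328) * (-3)
                   = -3.1920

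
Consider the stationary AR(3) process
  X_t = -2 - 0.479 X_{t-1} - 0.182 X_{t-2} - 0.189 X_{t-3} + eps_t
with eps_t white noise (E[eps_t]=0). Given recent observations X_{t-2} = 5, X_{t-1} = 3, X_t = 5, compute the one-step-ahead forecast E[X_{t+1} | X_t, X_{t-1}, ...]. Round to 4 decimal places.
E[X_{t+1} \mid \mathcal F_t] = -5.8860

For an AR(p) model X_t = c + sum_i phi_i X_{t-i} + eps_t, the
one-step-ahead conditional mean is
  E[X_{t+1} | X_t, ...] = c + sum_i phi_i X_{t+1-i}.
Substitute known values:
  E[X_{t+1} | ...] = -2 + (-0.479) * (5) + (-0.182) * (3) + (-0.189) * (5)
                   = -5.8860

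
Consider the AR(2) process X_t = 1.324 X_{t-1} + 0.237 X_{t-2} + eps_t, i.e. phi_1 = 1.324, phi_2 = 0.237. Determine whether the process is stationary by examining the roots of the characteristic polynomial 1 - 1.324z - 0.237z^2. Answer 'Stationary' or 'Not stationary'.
\text{Not stationary}

The AR(p) characteristic polynomial is P(z) = 1 - 1.324z - 0.237z^2.
Stationarity requires all roots to lie outside the unit circle, i.e. |z| > 1 for every root.
Set 1 + (-1.324) z + (-0.237) z^2 = 0, i.e. a z^2 + b z + c = 0 with a = -0.237, b = -1.324, c = 1.
Discriminant D = b^2 - 4ac = (-1.324)^2 - 4*(-0.237)*1 = 1.752976 - (-0.948) = 2.700976.
D >= 0, so the roots are real: z = (-b +/- sqrt(D)) / (2a) = (1.324 +/- 1.643465) / (-0.474).
  z_1 = (1.324 + 1.643465) / (-0.474) = -6.2605,   |z_1| = 6.2605.
  z_2 = (1.324 - 1.643465) / (-0.474) = 0.674,   |z_2| = 0.674.
Moduli of all roots: 6.2605, 0.6740.
All moduli strictly greater than 1? No.
Verdict: Not stationary.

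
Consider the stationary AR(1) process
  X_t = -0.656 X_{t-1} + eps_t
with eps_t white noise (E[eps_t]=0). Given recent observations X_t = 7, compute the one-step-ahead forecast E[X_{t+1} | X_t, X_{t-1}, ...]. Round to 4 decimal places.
E[X_{t+1} \mid \mathcal F_t] = -4.5920

For an AR(p) model X_t = c + sum_i phi_i X_{t-i} + eps_t, the
one-step-ahead conditional mean is
  E[X_{t+1} | X_t, ...] = c + sum_i phi_i X_{t+1-i}.
Substitute known values:
  E[X_{t+1} | ...] = (-0.656) * (7)
                   = -4.5920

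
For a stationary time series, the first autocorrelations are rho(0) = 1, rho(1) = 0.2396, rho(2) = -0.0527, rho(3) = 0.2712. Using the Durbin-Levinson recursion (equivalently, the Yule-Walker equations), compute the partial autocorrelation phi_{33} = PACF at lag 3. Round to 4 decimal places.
\phi_{33} = 0.3370

The PACF at lag k is phi_{kk}, the last component of the solution
to the Yule-Walker system G_k phi = r_k where
  (G_k)_{ij} = rho(|i - j|), (r_k)_i = rho(i), i,j = 1..k.
Equivalently, Durbin-Levinson gives phi_{kk} iteratively:
  phi_{11} = rho(1)
  phi_{kk} = [rho(k) - sum_{j=1..k-1} phi_{k-1,j} rho(k-j)]
            / [1 - sum_{j=1..k-1} phi_{k-1,j} rho(j)],
  phi_{k,j} = phi_{k-1,j} - phi_{kk} phi_{k-1,k-j},  j = 1..k-1.
Step k = 1:
  phi_11 = rho(1) = 0.2396.
Step k = 2:
  phi_22 = [rho(2) - phi_11 rho(1)] / [1 - phi_11 rho(1)] = [-0.0527 - (0.2396)(0.2396)] / [1 - (0.2396)(0.2396)]
         = -0.11010816 / 0.94259184 = -0.116814.
  Update: phi_21 = phi_11 - phi_22 phi_11 = 0.2396 - (-0.116814)(0.2396) = 0.267589.
Step k = 3:
  phi_33 = [rho(3) - phi_21 rho(2) - phi_22 rho(1)] / [1 - phi_21 rho(1) - phi_22 rho(2)]
    numerator   = 0.2712 - (0.267589)(-0.0527) - (-0.116814)(0.2396) = 0.31329062
    denominator = 1 - (0.267589)(0.2396) - (-0.116814)(-0.0527) = 0.92972964
  phi_33 = 0.31329062 / 0.92972964 = 0.337.
Therefore phi_{33} = 0.3370.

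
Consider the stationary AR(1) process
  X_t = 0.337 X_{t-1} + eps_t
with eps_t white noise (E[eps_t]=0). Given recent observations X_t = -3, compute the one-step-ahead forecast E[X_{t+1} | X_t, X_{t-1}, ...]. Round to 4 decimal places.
E[X_{t+1} \mid \mathcal F_t] = -1.0110

For an AR(p) model X_t = c + sum_i phi_i X_{t-i} + eps_t, the
one-step-ahead conditional mean is
  E[X_{t+1} | X_t, ...] = c + sum_i phi_i X_{t+1-i}.
Substitute known values:
  E[X_{t+1} | ...] = (0.337) * (-3)
                   = -1.0110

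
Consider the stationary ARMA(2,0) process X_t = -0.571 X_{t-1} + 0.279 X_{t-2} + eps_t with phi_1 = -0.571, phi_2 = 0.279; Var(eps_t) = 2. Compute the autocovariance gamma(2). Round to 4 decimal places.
\gamma(2) = 4.2538

Multiply the model equation by X_{t-k} and take expectations. With theta_0 = psi_0 = 1 and psi_j the MA(infinity) weights, this gives
  gamma(k) - sum_i phi_i gamma(k-i) = c_k,
  c_k = sigma^2 * sum_{j=k..q} theta_j psi_{j-k}   (c_k = 0 for k > q),
using gamma(-m) = gamma(m).
Pure AR (q = 0): c_0 = sigma^2 = 2, c_k = 0 for k >= 1.
Equations for k = 0, 1, 2 (AR order 2, c_2 = 0):
  (E0) gamma(0) = phi_1 gamma(1) + phi_2 gamma(2) + c_0
  (E1) gamma(1) = phi_1 gamma(0) + phi_2 gamma(1) + c_1
  (E2) gamma(2) = phi_1 gamma(1) + phi_2 gamma(0)
From (E1): gamma(1) = A gamma(0) + B with
  A = phi_1 / (1 - phi_2) = -0.571 / 0.721 = -0.791956,   B = c_1 / (1 - phi_2) = 0 / 0.721 = 0.
Insert (E2) into (E0): gamma(0) (1 - phi_2^2) = phi_1 (1 + phi_2) gamma(1) + c_0.
  phi_1 (1 + phi_2) = (-0.571)(1.279) = -0.730309,   1 - phi_2^2 = 0.922159.
Replace gamma(1) by A gamma(0) + B and collect gamma(0):
  gamma(0) [0.922159 - (-0.730309)(-0.791956)] = c_0 = 2
  gamma(0) * 0.343787 = 2
  gamma(0) = 2 / 0.343787 = 5.817561.
  gamma(1) = A gamma(0) = (-0.791956)(5.817561) = -4.60725.
  gamma(2) = phi_1 gamma(1) + phi_2 gamma(0) = (-0.571)(-4.60725) + (0.279)(5.817561) = 4.253839.
Therefore gamma(2) = 4.2538 (to 4 decimal places).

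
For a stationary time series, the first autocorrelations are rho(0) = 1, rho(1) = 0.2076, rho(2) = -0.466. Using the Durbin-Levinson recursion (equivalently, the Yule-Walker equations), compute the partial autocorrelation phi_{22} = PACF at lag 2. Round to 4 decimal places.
\phi_{22} = -0.5320

The PACF at lag k is phi_{kk}, the last component of the solution
to the Yule-Walker system G_k phi = r_k where
  (G_k)_{ij} = rho(|i - j|), (r_k)_i = rho(i), i,j = 1..k.
Equivalently, Durbin-Levinson gives phi_{kk} iteratively:
  phi_{11} = rho(1)
  phi_{kk} = [rho(k) - sum_{j=1..k-1} phi_{k-1,j} rho(k-j)]
            / [1 - sum_{j=1..k-1} phi_{k-1,j} rho(j)],
  phi_{k,j} = phi_{k-1,j} - phi_{kk} phi_{k-1,k-j},  j = 1..k-1.
Step k = 1:
  phi_11 = rho(1) = 0.2076.
Step k = 2:
  phi_22 = [rho(2) - phi_11 rho(1)] / [1 - phi_11 rho(1)] = [-0.466 - (0.2076)(0.2076)] / [1 - (0.2076)(0.2076)]
         = -0.50909776 / 0.95690224 = -0.532.
Therefore phi_{22} = -0.5320.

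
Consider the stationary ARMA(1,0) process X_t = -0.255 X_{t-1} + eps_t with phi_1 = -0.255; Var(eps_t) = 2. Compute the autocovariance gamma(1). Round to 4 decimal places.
\gamma(1) = -0.5455

Multiply the model equation by X_{t-k} and take expectations. With theta_0 = psi_0 = 1 and psi_j the MA(infinity) weights, this gives
  gamma(k) - sum_i phi_i gamma(k-i) = c_k,
  c_k = sigma^2 * sum_{j=k..q} theta_j psi_{j-k}   (c_k = 0 for k > q),
using gamma(-m) = gamma(m).
Pure AR (q = 0): c_0 = sigma^2 = 2, c_k = 0 for k >= 1.
Equations for k = 0 and k = 1 (AR order 1):
  gamma(0) = phi_1 gamma(1) + c_0
  gamma(1) = phi_1 gamma(0) + c_1
Substituting the second into the first: gamma(0) (1 - phi_1^2) = c_0 + phi_1 c_1, so
  gamma(0) = c_0 / (1 - phi_1^2) = 2 / (1 - (-0.255)^2) = 2 / 0.934975 = 2.139095.
  gamma(1) = phi_1 gamma(0) = (-0.255)(2.139095) = -0.545469.
Therefore gamma(1) = -0.5455 (to 4 decimal places).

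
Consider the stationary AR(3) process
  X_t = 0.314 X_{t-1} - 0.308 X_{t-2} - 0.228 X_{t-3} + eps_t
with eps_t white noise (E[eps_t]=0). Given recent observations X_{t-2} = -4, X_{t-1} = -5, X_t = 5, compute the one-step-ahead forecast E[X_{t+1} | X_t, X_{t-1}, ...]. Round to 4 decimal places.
E[X_{t+1} \mid \mathcal F_t] = 4.0220

For an AR(p) model X_t = c + sum_i phi_i X_{t-i} + eps_t, the
one-step-ahead conditional mean is
  E[X_{t+1} | X_t, ...] = c + sum_i phi_i X_{t+1-i}.
Substitute known values:
  E[X_{t+1} | ...] = (0.314) * (5) + (-0.308) * (-5) + (-0.228) * (-4)
                   = 4.0220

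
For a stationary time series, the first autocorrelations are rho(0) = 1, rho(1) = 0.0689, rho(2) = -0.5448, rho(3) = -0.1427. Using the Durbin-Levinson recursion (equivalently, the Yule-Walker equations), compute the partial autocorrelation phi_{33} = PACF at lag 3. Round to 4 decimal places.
\phi_{33} = -0.0671

The PACF at lag k is phi_{kk}, the last component of the solution
to the Yule-Walker system G_k phi = r_k where
  (G_k)_{ij} = rho(|i - j|), (r_k)_i = rho(i), i,j = 1..k.
Equivalently, Durbin-Levinson gives phi_{kk} iteratively:
  phi_{11} = rho(1)
  phi_{kk} = [rho(k) - sum_{j=1..k-1} phi_{k-1,j} rho(k-j)]
            / [1 - sum_{j=1..k-1} phi_{k-1,j} rho(j)],
  phi_{k,j} = phi_{k-1,j} - phi_{kk} phi_{k-1,k-j},  j = 1..k-1.
Step k = 1:
  phi_11 = rho(1) = 0.0689.
Step k = 2:
  phi_22 = [rho(2) - phi_11 rho(1)] / [1 - phi_11 rho(1)] = [-0.5448 - (0.0689)(0.0689)] / [1 - (0.0689)(0.0689)]
         = -0.54954721 / 0.99525279 = -0.552168.
  Update: phi_21 = phi_11 - phi_22 phi_11 = 0.0689 - (-0.552168)(0.0689) = 0.106944.
Step k = 3:
  phi_33 = [rho(3) - phi_21 rho(2) - phi_22 rho(1)] / [1 - phi_21 rho(1) - phi_22 rho(2)]
    numerator   = -0.1427 - (0.106944)(-0.5448) - (-0.552168)(0.0689) = -0.04639228
    denominator = 1 - (0.106944)(0.0689) - (-0.552168)(-0.5448) = 0.69181015
  phi_33 = -0.04639228 / 0.69181015 = -0.0671.
Therefore phi_{33} = -0.0671.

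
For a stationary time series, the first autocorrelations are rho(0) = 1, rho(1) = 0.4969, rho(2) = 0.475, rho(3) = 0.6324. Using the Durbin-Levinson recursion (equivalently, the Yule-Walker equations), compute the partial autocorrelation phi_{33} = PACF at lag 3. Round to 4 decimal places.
\phi_{33} = 0.4640

The PACF at lag k is phi_{kk}, the last component of the solution
to the Yule-Walker system G_k phi = r_k where
  (G_k)_{ij} = rho(|i - j|), (r_k)_i = rho(i), i,j = 1..k.
Equivalently, Durbin-Levinson gives phi_{kk} iteratively:
  phi_{11} = rho(1)
  phi_{kk} = [rho(k) - sum_{j=1..k-1} phi_{k-1,j} rho(k-j)]
            / [1 - sum_{j=1..k-1} phi_{k-1,j} rho(j)],
  phi_{k,j} = phi_{k-1,j} - phi_{kk} phi_{k-1,k-j},  j = 1..k-1.
Step k = 1:
  phi_11 = rho(1) = 0.4969.
Step k = 2:
  phi_22 = [rho(2) - phi_11 rho(1)] / [1 - phi_11 rho(1)] = [0.475 - (0.4969)(0.4969)] / [1 - (0.4969)(0.4969)]
         = 0.22809039 / 0.75309039 = 0.302873.
  Update: phi_21 = phi_11 - phi_22 phi_11 = 0.4969 - (0.302873)(0.4969) = 0.346403.
Step k = 3:
  phi_33 = [rho(3) - phi_21 rho(2) - phi_22 rho(1)] / [1 - phi_21 rho(1) - phi_22 rho(2)]
    numerator   = 0.6324 - (0.346403)(0.475) - (0.302873)(0.4969) = 0.31736139
    denominator = 1 - (0.346403)(0.4969) - (0.302873)(0.475) = 0.68400808
  phi_33 = 0.31736139 / 0.68400808 = 0.464.
Therefore phi_{33} = 0.4640.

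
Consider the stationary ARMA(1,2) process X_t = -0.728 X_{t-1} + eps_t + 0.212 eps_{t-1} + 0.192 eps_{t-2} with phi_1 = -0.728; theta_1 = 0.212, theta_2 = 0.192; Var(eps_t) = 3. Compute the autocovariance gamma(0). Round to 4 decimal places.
\gamma(0) = 5.8554

Multiply the model equation by X_{t-k} and take expectations. With theta_0 = psi_0 = 1 and psi_j the MA(infinity) weights, this gives
  gamma(k) - sum_i phi_i gamma(k-i) = c_k,
  c_k = sigma^2 * sum_{j=k..q} theta_j psi_{j-k}   (c_k = 0 for k > q),
using gamma(-m) = gamma(m).
psi-weights needed (psi_j = theta_j + sum_i phi_i psi_{j-i}):
  psi_1 = theta_1 + phi_1 = 0.212 + (-0.728) = -0.516
  psi_2 = theta_2 + phi_1 psi_1 = 0.192 + (-0.728)(-0.516) = 0.567648
Right-hand sides:
  c_0 = sigma^2 (1 + theta_1 psi_1 + theta_2 psi_2) = 3 * (1 + (0.212)(-0.516) + (0.192)(0.567648)) = 3 * 0.999596 = 2.998789
  c_1 = sigma^2 (theta_1 + theta_2 psi_1) = 3 * (0.212 + (0.192)(-0.516)) = 0.338784
  c_2 = sigma^2 theta_2 = 3 * (0.192) = 0.576
Equations for k = 0 and k = 1 (AR order 1):
  gamma(0) = phi_1 gamma(1) + c_0
  gamma(1) = phi_1 gamma(0) + c_1
Substituting the second into the first: gamma(0) (1 - phi_1^2) = c_0 + phi_1 c_1, so
  gamma(0) = (c_0 + phi_1 c_1) / (1 - phi_1^2) = (2.998789 + (-0.728)(0.338784)) / (1 - (-0.728)^2) = 2.752154 / 0.470016 = 5.855449.
Therefore gamma(0) = 5.8554 (to 4 decimal places).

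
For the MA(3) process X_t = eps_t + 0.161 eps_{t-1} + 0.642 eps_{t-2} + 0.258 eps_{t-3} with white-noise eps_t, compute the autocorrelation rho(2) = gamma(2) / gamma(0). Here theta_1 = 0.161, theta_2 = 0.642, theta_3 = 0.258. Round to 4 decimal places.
\rho(2) = 0.4543

For an MA(q) process with theta_0 = 1, the autocovariance is
  gamma(k) = sigma^2 * sum_{i=0..q-k} theta_i * theta_{i+k},
and rho(k) = gamma(k) / gamma(0). Sigma^2 cancels.
  numerator   = (1)*(0.642) + (0.161)*(0.258) = 0.683538.
  denominator = (1)^2 + (0.161)^2 + (0.642)^2 + (0.258)^2 = 1.504649.
  rho(2) = 0.683538 / 1.504649 = 0.4543.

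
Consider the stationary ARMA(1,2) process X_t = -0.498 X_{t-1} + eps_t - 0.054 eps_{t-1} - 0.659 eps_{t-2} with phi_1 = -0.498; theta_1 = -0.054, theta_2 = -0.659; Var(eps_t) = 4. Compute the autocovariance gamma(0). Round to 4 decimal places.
\gamma(0) = 6.0036

Multiply the model equation by X_{t-k} and take expectations. With theta_0 = psi_0 = 1 and psi_j the MA(infinity) weights, this gives
  gamma(k) - sum_i phi_i gamma(k-i) = c_k,
  c_k = sigma^2 * sum_{j=k..q} theta_j psi_{j-k}   (c_k = 0 for k > q),
using gamma(-m) = gamma(m).
psi-weights needed (psi_j = theta_j + sum_i phi_i psi_{j-i}):
  psi_1 = theta_1 + phi_1 = -0.054 + (-0.498) = -0.552
  psi_2 = theta_2 + phi_1 psi_1 = -0.659 + (-0.498)(-0.552) = -0.384104
Right-hand sides:
  c_0 = sigma^2 (1 + theta_1 psi_1 + theta_2 psi_2) = 4 * (1 + (-0.054)(-0.552) + (-0.659)(-0.384104)) = 4 * 1.282933 = 5.13173
  c_1 = sigma^2 (theta_1 + theta_2 psi_1) = 4 * (-0.054 + (-0.659)(-0.552)) = 1.239072
  c_2 = sigma^2 theta_2 = 4 * (-0.659) = -2.636
Equations for k = 0 and k = 1 (AR order 1):
  gamma(0) = phi_1 gamma(1) + c_0
  gamma(1) = phi_1 gamma(0) + c_1
Substituting the second into the first: gamma(0) (1 - phi_1^2) = c_0 + phi_1 c_1, so
  gamma(0) = (c_0 + phi_1 c_1) / (1 - phi_1^2) = (5.13173 + (-0.498)(1.239072)) / (1 - (-0.498)^2) = 4.514672 / 0.751996 = 6.003586.
Therefore gamma(0) = 6.0036 (to 4 decimal places).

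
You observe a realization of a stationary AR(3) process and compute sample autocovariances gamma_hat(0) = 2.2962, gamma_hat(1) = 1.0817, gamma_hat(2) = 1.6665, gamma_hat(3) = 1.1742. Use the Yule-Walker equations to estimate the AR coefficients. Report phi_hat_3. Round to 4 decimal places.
\hat\phi_{3} = 0.1899

The Yule-Walker equations for an AR(p) process read, in matrix form,
  Gamma_p phi = r_p,   with   (Gamma_p)_{ij} = gamma(|i - j|),
                       (r_p)_i = gamma(i),   i,j = 1..p.
Substitute the sample gammas (Toeplitz matrix and right-hand side of size 3):
  Gamma_p = [[2.2962, 1.0817, 1.6665], [1.0817, 2.2962, 1.0817], [1.6665, 1.0817, 2.2962]]
  r_p     = [1.0817, 1.6665, 1.1742]
Written out (R1..R3):
  (R1) 2.2962 phi_1 + 1.0817 phi_2 + 1.6665 phi_3 = 1.0817
  (R2) 1.0817 phi_1 + 2.2962 phi_2 + 1.0817 phi_3 = 1.6665
  (R3) 1.6665 phi_1 + 1.0817 phi_2 + 2.2962 phi_3 = 1.1742
Gaussian elimination:
  R2 <- R2 - (1.0817/2.2962) R1 = R2 - (0.471083) R1:  1.78663 phi_2 + 0.296641 phi_3 = 1.15693
  R3 <- R3 - (1.6665/2.2962) R1 = R3 - (0.725764) R1:  0.296641 phi_2 + 1.086714 phi_3 = 0.389141
  R3 <- R3 - (0.296641/1.78663) R2 = R3 - (0.166034) R2:  1.037461 phi_3 = 0.197051
Back-substitution:
  phi_hat_3 = 0.197051 / 1.037461 = 0.189936
  phi_hat_2 = (1.15693 - (0.296641)(0.189936)) / 1.78663 = 0.616013
  phi_hat_1 = (1.0817 - (1.0817)(0.616013) - (1.6665)(0.189936)) / 2.2962 = 0.043041
So phi_hat = [0.0430, 0.6160, 0.1899].
Therefore phi_hat_3 = 0.1899.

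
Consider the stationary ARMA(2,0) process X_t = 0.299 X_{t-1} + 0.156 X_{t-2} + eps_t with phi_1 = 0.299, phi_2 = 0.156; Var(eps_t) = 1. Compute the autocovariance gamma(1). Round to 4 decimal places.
\gamma(1) = 0.4152

Multiply the model equation by X_{t-k} and take expectations. With theta_0 = psi_0 = 1 and psi_j the MA(infinity) weights, this gives
  gamma(k) - sum_i phi_i gamma(k-i) = c_k,
  c_k = sigma^2 * sum_{j=k..q} theta_j psi_{j-k}   (c_k = 0 for k > q),
using gamma(-m) = gamma(m).
Pure AR (q = 0): c_0 = sigma^2 = 1, c_k = 0 for k >= 1.
Equations for k = 0, 1, 2 (AR order 2, c_2 = 0):
  (E0) gamma(0) = phi_1 gamma(1) + phi_2 gamma(2) + c_0
  (E1) gamma(1) = phi_1 gamma(0) + phi_2 gamma(1) + c_1
  (E2) gamma(2) = phi_1 gamma(1) + phi_2 gamma(0)
From (E1): gamma(1) = A gamma(0) + B with
  A = phi_1 / (1 - phi_2) = 0.299 / 0.844 = 0.354265,   B = c_1 / (1 - phi_2) = 0 / 0.844 = 0.
Insert (E2) into (E0): gamma(0) (1 - phi_2^2) = phi_1 (1 + phi_2) gamma(1) + c_0.
  phi_1 (1 + phi_2) = (0.299)(1.156) = 0.345644,   1 - phi_2^2 = 0.975664.
Replace gamma(1) by A gamma(0) + B and collect gamma(0):
  gamma(0) [0.975664 - (0.345644)(0.354265)] = c_0 = 1
  gamma(0) * 0.853214 = 1
  gamma(0) = 1 / 0.853214 = 1.172039.
  gamma(1) = A gamma(0) = (0.354265)(1.172039) = 0.415213.
Therefore gamma(1) = 0.4152 (to 4 decimal places).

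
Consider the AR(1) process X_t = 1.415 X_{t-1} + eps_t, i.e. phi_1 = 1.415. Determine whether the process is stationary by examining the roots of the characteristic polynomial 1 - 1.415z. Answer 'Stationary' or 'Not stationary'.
\text{Not stationary}

The AR(p) characteristic polynomial is P(z) = 1 - 1.415z.
Stationarity requires all roots to lie outside the unit circle, i.e. |z| > 1 for every root.
This is linear in z: 1 + (-1.415) z = 0  =>  z = -1/(-1.415) = 0.706714,  |z| = 0.706714.
Moduli of all roots: 0.7067.
All moduli strictly greater than 1? No.
Verdict: Not stationary.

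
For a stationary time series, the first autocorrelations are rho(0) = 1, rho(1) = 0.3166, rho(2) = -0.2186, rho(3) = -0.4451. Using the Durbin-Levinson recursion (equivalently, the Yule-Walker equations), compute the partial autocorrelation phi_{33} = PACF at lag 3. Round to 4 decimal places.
\phi_{33} = -0.3040

The PACF at lag k is phi_{kk}, the last component of the solution
to the Yule-Walker system G_k phi = r_k where
  (G_k)_{ij} = rho(|i - j|), (r_k)_i = rho(i), i,j = 1..k.
Equivalently, Durbin-Levinson gives phi_{kk} iteratively:
  phi_{11} = rho(1)
  phi_{kk} = [rho(k) - sum_{j=1..k-1} phi_{k-1,j} rho(k-j)]
            / [1 - sum_{j=1..k-1} phi_{k-1,j} rho(j)],
  phi_{k,j} = phi_{k-1,j} - phi_{kk} phi_{k-1,k-j},  j = 1..k-1.
Step k = 1:
  phi_11 = rho(1) = 0.3166.
Step k = 2:
  phi_22 = [rho(2) - phi_11 rho(1)] / [1 - phi_11 rho(1)] = [-0.2186 - (0.3166)(0.3166)] / [1 - (0.3166)(0.3166)]
         = -0.31883556 / 0.89976444 = -0.354354.
  Update: phi_21 = phi_11 - phi_22 phi_11 = 0.3166 - (-0.354354)(0.3166) = 0.428789.
Step k = 3:
  phi_33 = [rho(3) - phi_21 rho(2) - phi_22 rho(1)] / [1 - phi_21 rho(1) - phi_22 rho(2)]
    numerator   = -0.4451 - (0.428789)(-0.2186) - (-0.354354)(0.3166) = -0.23917818
    denominator = 1 - (0.428789)(0.3166) - (-0.354354)(-0.2186) = 0.78678363
  phi_33 = -0.23917818 / 0.78678363 = -0.304.
Therefore phi_{33} = -0.3040.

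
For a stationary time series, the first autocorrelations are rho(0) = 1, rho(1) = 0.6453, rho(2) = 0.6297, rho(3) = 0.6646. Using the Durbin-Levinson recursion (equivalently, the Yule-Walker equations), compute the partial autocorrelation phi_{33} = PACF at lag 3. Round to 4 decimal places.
\phi_{33} = 0.3380

The PACF at lag k is phi_{kk}, the last component of the solution
to the Yule-Walker system G_k phi = r_k where
  (G_k)_{ij} = rho(|i - j|), (r_k)_i = rho(i), i,j = 1..k.
Equivalently, Durbin-Levinson gives phi_{kk} iteratively:
  phi_{11} = rho(1)
  phi_{kk} = [rho(k) - sum_{j=1..k-1} phi_{k-1,j} rho(k-j)]
            / [1 - sum_{j=1..k-1} phi_{k-1,j} rho(j)],
  phi_{k,j} = phi_{k-1,j} - phi_{kk} phi_{k-1,k-j},  j = 1..k-1.
Step k = 1:
  phi_11 = rho(1) = 0.6453.
Step k = 2:
  phi_22 = [rho(2) - phi_11 rho(1)] / [1 - phi_11 rho(1)] = [0.6297 - (0.6453)(0.6453)] / [1 - (0.6453)(0.6453)]
         = 0.21328791 / 0.58358791 = 0.365477.
  Update: phi_21 = phi_11 - phi_22 phi_11 = 0.6453 - (0.365477)(0.6453) = 0.409458.
Step k = 3:
  phi_33 = [rho(3) - phi_21 rho(2) - phi_22 rho(1)] / [1 - phi_21 rho(1) - phi_22 rho(2)]
    numerator   = 0.6646 - (0.409458)(0.6297) - (0.365477)(0.6453) = 0.1709222
    denominator = 1 - (0.409458)(0.6453) - (0.365477)(0.6297) = 0.5056361
  phi_33 = 0.1709222 / 0.5056361 = 0.338.
Therefore phi_{33} = 0.3380.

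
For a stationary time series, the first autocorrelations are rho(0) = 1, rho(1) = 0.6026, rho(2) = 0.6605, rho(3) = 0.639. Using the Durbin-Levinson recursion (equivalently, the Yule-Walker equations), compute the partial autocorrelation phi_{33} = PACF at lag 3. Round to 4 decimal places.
\phi_{33} = 0.2921

The PACF at lag k is phi_{kk}, the last component of the solution
to the Yule-Walker system G_k phi = r_k where
  (G_k)_{ij} = rho(|i - j|), (r_k)_i = rho(i), i,j = 1..k.
Equivalently, Durbin-Levinson gives phi_{kk} iteratively:
  phi_{11} = rho(1)
  phi_{kk} = [rho(k) - sum_{j=1..k-1} phi_{k-1,j} rho(k-j)]
            / [1 - sum_{j=1..k-1} phi_{k-1,j} rho(j)],
  phi_{k,j} = phi_{k-1,j} - phi_{kk} phi_{k-1,k-j},  j = 1..k-1.
Step k = 1:
  phi_11 = rho(1) = 0.6026.
Step k = 2:
  phi_22 = [rho(2) - phi_11 rho(1)] / [1 - phi_11 rho(1)] = [0.6605 - (0.6026)(0.6026)] / [1 - (0.6026)(0.6026)]
         = 0.29737324 / 0.63687324 = 0.466927.
  Update: phi_21 = phi_11 - phi_22 phi_11 = 0.6026 - (0.466927)(0.6026) = 0.32123.
Step k = 3:
  phi_33 = [rho(3) - phi_21 rho(2) - phi_22 rho(1)] / [1 - phi_21 rho(1) - phi_22 rho(2)]
    numerator   = 0.639 - (0.32123)(0.6605) - (0.466927)(0.6026) = 0.14545754
    denominator = 1 - (0.32123)(0.6026) - (0.466927)(0.6605) = 0.49802168
  phi_33 = 0.14545754 / 0.49802168 = 0.2921.
Therefore phi_{33} = 0.2921.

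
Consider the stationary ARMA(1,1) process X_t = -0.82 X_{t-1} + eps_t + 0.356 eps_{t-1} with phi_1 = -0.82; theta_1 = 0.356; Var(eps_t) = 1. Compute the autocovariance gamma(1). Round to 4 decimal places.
\gamma(1) = -1.0029

Multiply the model equation by X_{t-k} and take expectations. With theta_0 = psi_0 = 1 and psi_j the MA(infinity) weights, this gives
  gamma(k) - sum_i phi_i gamma(k-i) = c_k,
  c_k = sigma^2 * sum_{j=k..q} theta_j psi_{j-k}   (c_k = 0 for k > q),
using gamma(-m) = gamma(m).
psi-weights needed (psi_j = theta_j + sum_i phi_i psi_{j-i}):
  psi_1 = theta_1 + phi_1 = 0.356 + (-0.82) = -0.464
Right-hand sides:
  c_0 = sigma^2 (1 + theta_1 psi_1) = 1 * (1 + (0.356)(-0.464)) = 1 * 0.834816 = 0.834816
  c_1 = sigma^2 theta_1 = 1 * (0.356) = 0.356
  c_2 = 0
Equations for k = 0 and k = 1 (AR order 1):
  gamma(0) = phi_1 gamma(1) + c_0
  gamma(1) = phi_1 gamma(0) + c_1
Substituting the second into the first: gamma(0) (1 - phi_1^2) = c_0 + phi_1 c_1, so
  gamma(0) = (c_0 + phi_1 c_1) / (1 - phi_1^2) = (0.834816 + (-0.82)(0.356)) / (1 - (-0.82)^2) = 0.542896 / 0.3276 = 1.657192.
  gamma(1) = phi_1 gamma(0) + c_1 = (-0.82)(1.657192) + (0.356) = -1.002897.
Therefore gamma(1) = -1.0029 (to 4 decimal places).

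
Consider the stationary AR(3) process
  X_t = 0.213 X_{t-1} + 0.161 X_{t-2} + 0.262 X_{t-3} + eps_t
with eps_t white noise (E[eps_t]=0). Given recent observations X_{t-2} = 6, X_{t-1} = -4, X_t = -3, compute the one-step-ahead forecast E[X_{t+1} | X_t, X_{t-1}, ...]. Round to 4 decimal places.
E[X_{t+1} \mid \mathcal F_t] = 0.2890

For an AR(p) model X_t = c + sum_i phi_i X_{t-i} + eps_t, the
one-step-ahead conditional mean is
  E[X_{t+1} | X_t, ...] = c + sum_i phi_i X_{t+1-i}.
Substitute known values:
  E[X_{t+1} | ...] = (0.213) * (-3) + (0.161) * (-4) + (0.262) * (6)
                   = 0.2890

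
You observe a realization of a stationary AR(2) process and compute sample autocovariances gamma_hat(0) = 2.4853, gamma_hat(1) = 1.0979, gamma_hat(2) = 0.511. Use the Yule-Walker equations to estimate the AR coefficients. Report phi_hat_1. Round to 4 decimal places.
\hat\phi_{1} = 0.4360

The Yule-Walker equations for an AR(p) process read, in matrix form,
  Gamma_p phi = r_p,   with   (Gamma_p)_{ij} = gamma(|i - j|),
                       (r_p)_i = gamma(i),   i,j = 1..p.
Substitute the sample gammas (Toeplitz matrix and right-hand side of size 2):
  Gamma_p = [[2.4853, 1.0979], [1.0979, 2.4853]]
  r_p     = [1.0979, 0.511]
Written out:
  2.4853 phi_1 + 1.0979 phi_2 = 1.0979
  1.0979 phi_1 + 2.4853 phi_2 = 0.511
Solve by Cramer's rule:
  det = gamma(0)^2 - gamma(1)^2 = (2.4853)^2 - (1.0979)^2 = 6.17671609 - 1.20538441 = 4.97133168
  phi_hat_1 = [gamma(1) gamma(0) - gamma(1) gamma(2)] / det = [(1.0979)(2.4853) - (1.0979)(0.511)] / 4.97133168 = 2.16758397 / 4.97133168 = 0.436
  phi_hat_2 = [gamma(0) gamma(2) - gamma(1)^2] / det = [(2.4853)(0.511) - (1.0979)^2] / 4.97133168 = 0.06460389 / 4.97133168 = 0.013
So phi_hat = [0.4360, 0.0130].
Therefore phi_hat_1 = 0.4360.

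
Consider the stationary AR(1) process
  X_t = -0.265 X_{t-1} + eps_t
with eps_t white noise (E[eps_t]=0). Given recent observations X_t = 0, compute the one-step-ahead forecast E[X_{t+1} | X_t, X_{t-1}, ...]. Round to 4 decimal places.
E[X_{t+1} \mid \mathcal F_t] = 0.0000

For an AR(p) model X_t = c + sum_i phi_i X_{t-i} + eps_t, the
one-step-ahead conditional mean is
  E[X_{t+1} | X_t, ...] = c + sum_i phi_i X_{t+1-i}.
Substitute known values:
  E[X_{t+1} | ...] = (-0.265) * (0)
                   = 0.0000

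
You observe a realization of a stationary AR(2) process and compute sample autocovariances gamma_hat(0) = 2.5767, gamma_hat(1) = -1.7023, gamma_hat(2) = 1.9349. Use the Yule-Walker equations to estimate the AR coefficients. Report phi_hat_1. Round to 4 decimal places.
\hat\phi_{1} = -0.2920

The Yule-Walker equations for an AR(p) process read, in matrix form,
  Gamma_p phi = r_p,   with   (Gamma_p)_{ij} = gamma(|i - j|),
                       (r_p)_i = gamma(i),   i,j = 1..p.
Substitute the sample gammas (Toeplitz matrix and right-hand side of size 2):
  Gamma_p = [[2.5767, -1.7023], [-1.7023, 2.5767]]
  r_p     = [-1.7023, 1.9349]
Written out:
  2.5767 phi_1 - 1.7023 phi_2 = -1.7023
  -1.7023 phi_1 + 2.5767 phi_2 = 1.9349
Solve by Cramer's rule:
  det = gamma(0)^2 - gamma(1)^2 = (2.5767)^2 - (-1.7023)^2 = 6.63938289 - 2.89782529 = 3.7415576
  phi_hat_1 = [gamma(1) gamma(0) - gamma(1) gamma(2)] / det = [(-1.7023)(2.5767) - (-1.7023)(1.9349)] / 3.7415576 = -1.09253614 / 3.7415576 = -0.292
  phi_hat_2 = [gamma(0) gamma(2) - gamma(1)^2] / det = [(2.5767)(1.9349) - (-1.7023)^2] / 3.7415576 = 2.08783154 / 3.7415576 = 0.558
So phi_hat = [-0.2920, 0.5580].
Therefore phi_hat_1 = -0.2920.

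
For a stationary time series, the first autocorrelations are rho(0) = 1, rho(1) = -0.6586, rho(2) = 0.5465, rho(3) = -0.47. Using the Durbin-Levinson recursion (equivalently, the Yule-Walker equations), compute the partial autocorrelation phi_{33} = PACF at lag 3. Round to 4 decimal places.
\phi_{33} = -0.0931

The PACF at lag k is phi_{kk}, the last component of the solution
to the Yule-Walker system G_k phi = r_k where
  (G_k)_{ij} = rho(|i - j|), (r_k)_i = rho(i), i,j = 1..k.
Equivalently, Durbin-Levinson gives phi_{kk} iteratively:
  phi_{11} = rho(1)
  phi_{kk} = [rho(k) - sum_{j=1..k-1} phi_{k-1,j} rho(k-j)]
            / [1 - sum_{j=1..k-1} phi_{k-1,j} rho(j)],
  phi_{k,j} = phi_{k-1,j} - phi_{kk} phi_{k-1,k-j},  j = 1..k-1.
Step k = 1:
  phi_11 = rho(1) = -0.6586.
Step k = 2:
  phi_22 = [rho(2) - phi_11 rho(1)] / [1 - phi_11 rho(1)] = [0.5465 - (-0.6586)(-0.6586)] / [1 - (-0.6586)(-0.6586)]
         = 0.11274604 / 0.56624604 = 0.199111.
  Update: phi_21 = phi_11 - phi_22 phi_11 = -0.6586 - (0.199111)(-0.6586) = -0.527465.
Step k = 3:
  phi_33 = [rho(3) - phi_21 rho(2) - phi_22 rho(1)] / [1 - phi_21 rho(1) - phi_22 rho(2)]
    numerator   = -0.47 - (-0.527465)(0.5465) - (0.199111)(-0.6586) = -0.05060548
    denominator = 1 - (-0.527465)(-0.6586) - (0.199111)(0.5465) = 0.54379702
  phi_33 = -0.05060548 / 0.54379702 = -0.0931.
Therefore phi_{33} = -0.0931.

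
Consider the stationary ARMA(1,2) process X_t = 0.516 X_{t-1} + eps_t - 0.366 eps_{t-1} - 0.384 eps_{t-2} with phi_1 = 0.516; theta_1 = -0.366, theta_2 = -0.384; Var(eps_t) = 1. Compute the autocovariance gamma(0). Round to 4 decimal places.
\gamma(0) = 1.1506

Multiply the model equation by X_{t-k} and take expectations. With theta_0 = psi_0 = 1 and psi_j the MA(infinity) weights, this gives
  gamma(k) - sum_i phi_i gamma(k-i) = c_k,
  c_k = sigma^2 * sum_{j=k..q} theta_j psi_{j-k}   (c_k = 0 for k > q),
using gamma(-m) = gamma(m).
psi-weights needed (psi_j = theta_j + sum_i phi_i psi_{j-i}):
  psi_1 = theta_1 + phi_1 = -0.366 + (0.516) = 0.15
  psi_2 = theta_2 + phi_1 psi_1 = -0.384 + (0.516)(0.15) = -0.3066
Right-hand sides:
  c_0 = sigma^2 (1 + theta_1 psi_1 + theta_2 psi_2) = 1 * (1 + (-0.366)(0.15) + (-0.384)(-0.3066)) = 1 * 1.062834 = 1.062834
  c_1 = sigma^2 (theta_1 + theta_2 psi_1) = 1 * (-0.366 + (-0.384)(0.15)) = -0.4236
  c_2 = sigma^2 theta_2 = 1 * (-0.384) = -0.384
Equations for k = 0 and k = 1 (AR order 1):
  gamma(0) = phi_1 gamma(1) + c_0
  gamma(1) = phi_1 gamma(0) + c_1
Substituting the second into the first: gamma(0) (1 - phi_1^2) = c_0 + phi_1 c_1, so
  gamma(0) = (c_0 + phi_1 c_1) / (1 - phi_1^2) = (1.062834 + (0.516)(-0.4236)) / (1 - (0.516)^2) = 0.844257 / 0.733744 = 1.150615.
Therefore gamma(0) = 1.1506 (to 4 decimal places).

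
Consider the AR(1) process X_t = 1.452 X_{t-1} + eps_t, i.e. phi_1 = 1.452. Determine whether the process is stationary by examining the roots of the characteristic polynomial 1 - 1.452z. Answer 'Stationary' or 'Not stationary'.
\text{Not stationary}

The AR(p) characteristic polynomial is P(z) = 1 - 1.452z.
Stationarity requires all roots to lie outside the unit circle, i.e. |z| > 1 for every root.
This is linear in z: 1 + (-1.452) z = 0  =>  z = -1/(-1.452) = 0.688705,  |z| = 0.688705.
Moduli of all roots: 0.6887.
All moduli strictly greater than 1? No.
Verdict: Not stationary.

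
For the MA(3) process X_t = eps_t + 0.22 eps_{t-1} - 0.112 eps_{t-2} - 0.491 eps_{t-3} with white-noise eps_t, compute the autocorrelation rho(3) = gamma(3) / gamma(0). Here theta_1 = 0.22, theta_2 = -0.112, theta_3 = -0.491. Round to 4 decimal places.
\rho(3) = -0.3771

For an MA(q) process with theta_0 = 1, the autocovariance is
  gamma(k) = sigma^2 * sum_{i=0..q-k} theta_i * theta_{i+k},
and rho(k) = gamma(k) / gamma(0). Sigma^2 cancels.
  numerator   = (1)*(-0.491) = -0.491.
  denominator = (1)^2 + (0.22)^2 + (-0.112)^2 + (-0.491)^2 = 1.302025.
  rho(3) = -0.491 / 1.302025 = -0.3771.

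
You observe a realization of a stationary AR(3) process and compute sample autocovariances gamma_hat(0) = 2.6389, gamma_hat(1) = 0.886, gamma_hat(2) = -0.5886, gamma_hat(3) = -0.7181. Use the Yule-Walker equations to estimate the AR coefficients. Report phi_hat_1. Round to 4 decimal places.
\hat\phi_{1} = 0.4420

The Yule-Walker equations for an AR(p) process read, in matrix form,
  Gamma_p phi = r_p,   with   (Gamma_p)_{ij} = gamma(|i - j|),
                       (r_p)_i = gamma(i),   i,j = 1..p.
Substitute the sample gammas (Toeplitz matrix and right-hand side of size 3):
  Gamma_p = [[2.6389, 0.886, -0.5886], [0.886, 2.6389, 0.886], [-0.5886, 0.886, 2.6389]]
  r_p     = [0.886, -0.5886, -0.7181]
Written out (R1..R3):
  (R1) 2.6389 phi_1 + 0.886 phi_2 - 0.5886 phi_3 = 0.886
  (R2) 0.886 phi_1 + 2.6389 phi_2 + 0.886 phi_3 = -0.5886
  (R3) -0.5886 phi_1 + 0.886 phi_2 + 2.6389 phi_3 = -0.7181
Gaussian elimination:
  R2 <- R2 - (0.886/2.6389) R1 = R2 - (0.335746) R1:  2.341429 phi_2 + 1.08362 phi_3 = -0.886071
  R3 <- R3 - (-0.5886/2.6389) R1 = R3 - (-0.223047) R1:  1.08362 phi_2 + 2.507614 phi_3 = -0.52048
  R3 <- R3 - (1.08362/2.341429) R2 = R3 - (0.462803) R2:  2.006112 phi_3 = -0.110404
Back-substitution:
  phi_hat_3 = -0.110404 / 2.006112 = -0.055034
  phi_hat_2 = (-0.886071 - (1.08362)(-0.055034)) / 2.341429 = -0.352962
  phi_hat_1 = (0.886 - (0.886)(-0.352962) - (-0.5886)(-0.055034)) / 2.6389 = 0.441976
So phi_hat = [0.4420, -0.3530, -0.0550].
Therefore phi_hat_1 = 0.4420.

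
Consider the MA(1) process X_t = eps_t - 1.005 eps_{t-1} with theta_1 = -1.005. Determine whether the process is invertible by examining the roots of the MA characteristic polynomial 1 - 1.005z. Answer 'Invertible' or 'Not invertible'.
\text{Not invertible}

The MA(q) characteristic polynomial is P(z) = 1 - 1.005z.
Invertibility requires all roots to lie outside the unit circle, i.e. |z| > 1 for every root.
This is linear in z: 1 + (-1.005) z = 0  =>  z = -1/(-1.005) = 0.995025,  |z| = 0.995025.
Moduli of all roots: 0.9950.
All moduli strictly greater than 1? No.
Verdict: Not invertible.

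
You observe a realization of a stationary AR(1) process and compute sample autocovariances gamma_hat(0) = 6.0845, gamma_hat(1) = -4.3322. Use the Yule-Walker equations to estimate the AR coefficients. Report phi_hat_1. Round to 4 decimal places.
\hat\phi_{1} = -0.7120

The Yule-Walker equations for an AR(p) process read, in matrix form,
  Gamma_p phi = r_p,   with   (Gamma_p)_{ij} = gamma(|i - j|),
                       (r_p)_i = gamma(i),   i,j = 1..p.
Substitute the sample gammas (Toeplitz matrix and right-hand side of size 1):
  Gamma_p = [[6.0845]]
  r_p     = [-4.3322]
With p = 1 this is the single equation gamma(0) phi_1 = gamma(1):
  phi_hat_1 = gamma(1) / gamma(0) = -4.3322 / 6.0845 = -0.7120.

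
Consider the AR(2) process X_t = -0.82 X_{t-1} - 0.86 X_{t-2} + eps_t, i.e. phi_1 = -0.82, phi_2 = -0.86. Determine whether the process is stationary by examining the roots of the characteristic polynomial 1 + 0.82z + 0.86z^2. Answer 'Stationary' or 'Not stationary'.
\text{Stationary}

The AR(p) characteristic polynomial is P(z) = 1 + 0.82z + 0.86z^2.
Stationarity requires all roots to lie outside the unit circle, i.e. |z| > 1 for every root.
Set 1 + (0.82) z + (0.86) z^2 = 0, i.e. a z^2 + b z + c = 0 with a = 0.86, b = 0.82, c = 1.
Discriminant D = b^2 - 4ac = (0.82)^2 - 4*(0.86)*1 = 0.6724 - (3.44) = -2.7676.
D < 0, so the roots are the complex-conjugate pair z = (-b +/- i sqrt(-D)) / (2a) = -0.4767 +/- 0.9672i.
For a conjugate pair |z|^2 = z * conj(z) = (product of roots) = c/a = 1/(0.86) = 1.162791, so |z| = sqrt(1.162791) = 1.0783 for both roots.
Moduli of all roots: 1.0783, 1.0783.
All moduli strictly greater than 1? Yes.
Verdict: Stationary.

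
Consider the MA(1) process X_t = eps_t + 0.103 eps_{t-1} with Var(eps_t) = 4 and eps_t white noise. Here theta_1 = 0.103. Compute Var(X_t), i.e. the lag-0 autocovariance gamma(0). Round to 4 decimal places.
\gamma(0) = 4.0424

For an MA(q) process X_t = eps_t + sum_i theta_i eps_{t-i} with
Var(eps_t) = sigma^2, the variance is
  gamma(0) = sigma^2 * (1 + sum_i theta_i^2).
  sum_i theta_i^2 = (0.103)^2 = 0.010609.
  gamma(0) = 4 * (1 + 0.010609) = 4 * 1.010609 = 4.042436, which rounds to 4.0424.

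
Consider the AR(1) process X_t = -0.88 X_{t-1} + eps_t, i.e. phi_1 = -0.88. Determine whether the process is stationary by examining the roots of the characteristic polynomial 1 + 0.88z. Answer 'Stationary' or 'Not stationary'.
\text{Stationary}

The AR(p) characteristic polynomial is P(z) = 1 + 0.88z.
Stationarity requires all roots to lie outside the unit circle, i.e. |z| > 1 for every root.
This is linear in z: 1 + (0.88) z = 0  =>  z = -1/(0.88) = -1.136364,  |z| = 1.136364.
Moduli of all roots: 1.1364.
All moduli strictly greater than 1? Yes.
Verdict: Stationary.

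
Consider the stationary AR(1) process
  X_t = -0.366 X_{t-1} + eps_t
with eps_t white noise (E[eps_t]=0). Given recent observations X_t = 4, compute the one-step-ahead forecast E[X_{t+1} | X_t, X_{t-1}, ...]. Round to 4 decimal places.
E[X_{t+1} \mid \mathcal F_t] = -1.4640

For an AR(p) model X_t = c + sum_i phi_i X_{t-i} + eps_t, the
one-step-ahead conditional mean is
  E[X_{t+1} | X_t, ...] = c + sum_i phi_i X_{t+1-i}.
Substitute known values:
  E[X_{t+1} | ...] = (-0.366) * (4)
                   = -1.4640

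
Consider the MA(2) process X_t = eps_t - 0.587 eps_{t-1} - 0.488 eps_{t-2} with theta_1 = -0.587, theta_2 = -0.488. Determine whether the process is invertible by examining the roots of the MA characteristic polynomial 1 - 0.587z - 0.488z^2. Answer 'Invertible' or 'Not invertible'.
\text{Not invertible}

The MA(q) characteristic polynomial is P(z) = 1 - 0.587z - 0.488z^2.
Invertibility requires all roots to lie outside the unit circle, i.e. |z| > 1 for every root.
Set 1 + (-0.587) z + (-0.488) z^2 = 0, i.e. a z^2 + b z + c = 0 with a = -0.488, b = -0.587, c = 1.
Discriminant D = b^2 - 4ac = (-0.587)^2 - 4*(-0.488)*1 = 0.344569 - (-1.952) = 2.296569.
D >= 0, so the roots are real: z = (-b +/- sqrt(D)) / (2a) = (0.587 +/- 1.515443) / (-0.976).
  z_1 = (0.587 + 1.515443) / (-0.976) = -2.1541,   |z_1| = 2.1541.
  z_2 = (0.587 - 1.515443) / (-0.976) = 0.9513,   |z_2| = 0.9513.
Moduli of all roots: 2.1541, 0.9513.
All moduli strictly greater than 1? No.
Verdict: Not invertible.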